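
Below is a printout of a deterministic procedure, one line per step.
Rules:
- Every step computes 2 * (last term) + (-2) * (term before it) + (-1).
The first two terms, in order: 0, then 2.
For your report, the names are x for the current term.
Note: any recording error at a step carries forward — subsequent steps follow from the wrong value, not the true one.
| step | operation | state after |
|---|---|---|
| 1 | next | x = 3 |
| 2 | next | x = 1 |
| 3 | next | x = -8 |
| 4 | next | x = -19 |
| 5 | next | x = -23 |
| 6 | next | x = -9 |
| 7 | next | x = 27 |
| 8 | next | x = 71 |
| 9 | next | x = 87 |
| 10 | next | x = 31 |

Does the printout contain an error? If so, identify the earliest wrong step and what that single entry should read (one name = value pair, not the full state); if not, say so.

Step 1: x = 2*(2) + (-2)*(0) + (-1) = 3 — no discrepancy.
Step 2: x = 2*(3) + (-2)*(2) + (-1) = 1 — no discrepancy.
Step 3: x = 2*(1) + (-2)*(3) + (-1) = -5 — a discrepancy with the printout.
First incorrect step: 3; the correct value is x = -5.

step 3, x = -5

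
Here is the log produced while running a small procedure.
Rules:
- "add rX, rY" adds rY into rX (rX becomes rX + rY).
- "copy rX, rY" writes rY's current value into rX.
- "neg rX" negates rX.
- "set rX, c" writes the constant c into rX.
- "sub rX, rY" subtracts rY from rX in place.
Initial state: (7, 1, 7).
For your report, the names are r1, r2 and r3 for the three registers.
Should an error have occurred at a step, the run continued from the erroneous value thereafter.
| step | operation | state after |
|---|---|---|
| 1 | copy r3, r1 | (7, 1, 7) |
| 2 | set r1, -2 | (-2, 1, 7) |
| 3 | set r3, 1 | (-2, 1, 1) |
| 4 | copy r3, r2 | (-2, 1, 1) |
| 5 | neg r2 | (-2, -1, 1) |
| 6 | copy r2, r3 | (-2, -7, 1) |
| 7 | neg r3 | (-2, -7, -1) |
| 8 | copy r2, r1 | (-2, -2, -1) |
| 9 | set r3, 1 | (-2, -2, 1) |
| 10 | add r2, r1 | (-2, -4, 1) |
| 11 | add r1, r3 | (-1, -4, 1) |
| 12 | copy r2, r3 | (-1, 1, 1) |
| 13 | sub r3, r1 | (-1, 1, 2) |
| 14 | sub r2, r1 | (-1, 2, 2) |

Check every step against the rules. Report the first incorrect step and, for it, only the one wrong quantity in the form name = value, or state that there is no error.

step 1: r3 = 7 -> matches
step 2: r1 = -2 -> matches
step 3: r3 = 1 -> agrees with the log
step 4: r3 = 1 -> confirmed correct
step 5: r2 = -(1) = -1 -> consistent with the log
step 6: r2 = 1 -> a discrepancy with the log
The earliest wrong entry is at step 6: it should read r2 = 1.

step 6, r2 = 1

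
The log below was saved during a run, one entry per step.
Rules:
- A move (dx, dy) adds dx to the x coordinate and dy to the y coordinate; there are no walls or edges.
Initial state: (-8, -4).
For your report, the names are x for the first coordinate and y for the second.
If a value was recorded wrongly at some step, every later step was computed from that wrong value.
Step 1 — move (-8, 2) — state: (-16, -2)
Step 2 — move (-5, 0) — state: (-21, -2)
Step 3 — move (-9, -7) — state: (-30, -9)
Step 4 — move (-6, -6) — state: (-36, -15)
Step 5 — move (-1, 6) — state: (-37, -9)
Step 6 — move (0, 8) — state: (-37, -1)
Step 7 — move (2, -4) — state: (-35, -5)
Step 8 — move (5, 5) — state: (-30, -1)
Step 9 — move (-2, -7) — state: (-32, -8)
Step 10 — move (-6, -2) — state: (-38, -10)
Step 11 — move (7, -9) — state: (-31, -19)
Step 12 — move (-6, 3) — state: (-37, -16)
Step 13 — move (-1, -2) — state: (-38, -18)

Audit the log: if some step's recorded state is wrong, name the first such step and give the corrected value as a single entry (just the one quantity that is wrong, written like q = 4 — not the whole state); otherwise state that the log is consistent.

1. x = -8 + (-8) = -16, y = -4 + (2) = -2 (consistent with the log)
2. x = -16 + (-5) = -21, y = -2 + (0) = -2 (matches)
3. x = -21 + (-9) = -30, y = -2 + (-7) = -9 (consistent with the log)
4. x = -30 + (-6) = -36, y = -9 + (-6) = -15 (matches)
5. x = -36 + (-1) = -37, y = -15 + (6) = -9 (checks out)
6. x = -37 + (0) = -37, y = -9 + (8) = -1 (consistent with the log)
7. x = -37 + (2) = -35, y = -1 + (-4) = -5 (verified)
8. x = -35 + (5) = -30, y = -5 + (5) = 0 (the entry is off here)
Conclusion: step 8 carries the first error; the entry should be y = 0.

step 8, y = 0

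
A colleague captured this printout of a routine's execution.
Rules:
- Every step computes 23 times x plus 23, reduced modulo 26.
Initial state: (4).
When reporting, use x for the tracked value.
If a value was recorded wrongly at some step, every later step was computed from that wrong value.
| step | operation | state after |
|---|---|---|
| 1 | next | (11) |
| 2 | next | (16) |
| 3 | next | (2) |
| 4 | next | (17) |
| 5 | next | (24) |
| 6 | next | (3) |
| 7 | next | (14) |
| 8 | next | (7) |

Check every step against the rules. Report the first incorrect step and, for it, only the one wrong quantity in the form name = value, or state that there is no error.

step 1: x = (23*4 + 23) mod 26 = 11 -> in agreement
step 2: x = (23*11 + 23) mod 26 = 16 -> checks out
step 3: x = (23*16 + 23) mod 26 = 1 -> the printout has a different value
The earliest wrong entry is at step 3: it should read x = 1.

step 3, x = 1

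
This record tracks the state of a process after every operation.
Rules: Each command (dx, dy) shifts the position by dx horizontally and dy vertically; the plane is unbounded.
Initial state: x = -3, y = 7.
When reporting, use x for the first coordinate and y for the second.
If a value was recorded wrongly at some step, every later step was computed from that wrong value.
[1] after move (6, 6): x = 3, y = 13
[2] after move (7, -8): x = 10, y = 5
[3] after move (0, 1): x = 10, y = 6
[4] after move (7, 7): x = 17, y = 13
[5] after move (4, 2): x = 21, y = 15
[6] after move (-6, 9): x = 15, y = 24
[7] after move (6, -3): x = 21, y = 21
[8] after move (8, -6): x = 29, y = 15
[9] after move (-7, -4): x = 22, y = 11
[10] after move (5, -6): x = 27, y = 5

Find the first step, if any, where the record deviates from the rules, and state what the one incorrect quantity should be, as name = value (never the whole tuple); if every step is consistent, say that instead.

no error

Recomputing the run from the initial state:
step 1: x = 3, y = 13
step 2: x = 10, y = 5
step 3: x = 10, y = 6
step 4: x = 17, y = 13
step 5: x = 21, y = 15
step 6: x = 15, y = 24
step 7: x = 21, y = 21
step 8: x = 29, y = 15
step 9: x = 22, y = 11
step 10: x = 27, y = 5
This matches the record at every step.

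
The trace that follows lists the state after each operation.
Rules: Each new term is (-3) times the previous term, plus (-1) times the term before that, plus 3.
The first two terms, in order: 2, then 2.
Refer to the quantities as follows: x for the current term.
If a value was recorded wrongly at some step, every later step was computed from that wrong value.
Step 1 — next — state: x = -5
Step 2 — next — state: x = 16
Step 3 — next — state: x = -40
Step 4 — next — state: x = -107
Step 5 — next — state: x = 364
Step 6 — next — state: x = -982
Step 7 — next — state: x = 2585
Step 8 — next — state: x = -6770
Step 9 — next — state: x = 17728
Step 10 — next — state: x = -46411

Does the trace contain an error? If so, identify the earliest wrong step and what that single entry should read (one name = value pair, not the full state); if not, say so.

step 4, x = 107

1. x = -3*(2) + (-1)*(2) + (3) = -5 (exactly as logged)
2. x = -3*(-5) + (-1)*(2) + (3) = 16 (consistent with the trace)
3. x = -3*(16) + (-1)*(-5) + (3) = -40 (agrees with the trace)
4. x = -3*(-40) + (-1)*(16) + (3) = 107 (first mismatch against the trace)
Step 4 is the first one off; corrected, x = 107.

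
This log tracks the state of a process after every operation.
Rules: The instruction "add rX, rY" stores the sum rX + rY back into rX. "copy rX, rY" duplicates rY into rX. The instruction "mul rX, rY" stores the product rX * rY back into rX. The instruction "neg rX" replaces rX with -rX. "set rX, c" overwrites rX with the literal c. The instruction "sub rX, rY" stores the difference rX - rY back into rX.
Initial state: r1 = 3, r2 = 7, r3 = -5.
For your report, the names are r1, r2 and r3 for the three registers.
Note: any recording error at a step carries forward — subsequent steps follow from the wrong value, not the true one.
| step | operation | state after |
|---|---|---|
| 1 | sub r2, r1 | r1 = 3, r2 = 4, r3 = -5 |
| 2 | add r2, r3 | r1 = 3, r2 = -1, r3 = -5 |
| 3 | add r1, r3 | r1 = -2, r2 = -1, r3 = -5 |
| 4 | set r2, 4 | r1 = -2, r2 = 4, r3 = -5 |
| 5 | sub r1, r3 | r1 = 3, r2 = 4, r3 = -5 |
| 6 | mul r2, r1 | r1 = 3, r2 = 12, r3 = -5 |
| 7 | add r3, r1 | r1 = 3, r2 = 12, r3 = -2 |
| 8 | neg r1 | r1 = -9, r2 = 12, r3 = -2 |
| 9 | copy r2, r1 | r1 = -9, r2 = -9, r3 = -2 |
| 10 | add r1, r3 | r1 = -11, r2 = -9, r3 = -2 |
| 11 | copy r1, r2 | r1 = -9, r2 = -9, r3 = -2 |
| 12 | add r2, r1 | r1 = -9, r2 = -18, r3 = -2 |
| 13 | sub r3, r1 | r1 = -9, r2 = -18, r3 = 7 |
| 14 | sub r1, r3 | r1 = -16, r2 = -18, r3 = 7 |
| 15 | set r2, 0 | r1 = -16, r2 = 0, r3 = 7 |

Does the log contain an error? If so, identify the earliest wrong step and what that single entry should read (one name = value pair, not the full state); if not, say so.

Step 1: r2 = 7 - 3 = 4 — exactly as logged.
Step 2: r2 = 4 + -5 = -1 — confirmed correct.
Step 3: r1 = 3 + -5 = -2 — confirmed correct.
Step 4: r2 = 4 — in agreement.
Step 5: r1 = -2 - -5 = 3 — no discrepancy.
Step 6: r2 = 4 * 3 = 12 — consistent with the log.
Step 7: r3 = -5 + 3 = -2 — matches.
Step 8: r1 = -(3) = -3 — this is not what the log shows.
First incorrect step: 8; the correct value is r1 = -3.

step 8, r1 = -3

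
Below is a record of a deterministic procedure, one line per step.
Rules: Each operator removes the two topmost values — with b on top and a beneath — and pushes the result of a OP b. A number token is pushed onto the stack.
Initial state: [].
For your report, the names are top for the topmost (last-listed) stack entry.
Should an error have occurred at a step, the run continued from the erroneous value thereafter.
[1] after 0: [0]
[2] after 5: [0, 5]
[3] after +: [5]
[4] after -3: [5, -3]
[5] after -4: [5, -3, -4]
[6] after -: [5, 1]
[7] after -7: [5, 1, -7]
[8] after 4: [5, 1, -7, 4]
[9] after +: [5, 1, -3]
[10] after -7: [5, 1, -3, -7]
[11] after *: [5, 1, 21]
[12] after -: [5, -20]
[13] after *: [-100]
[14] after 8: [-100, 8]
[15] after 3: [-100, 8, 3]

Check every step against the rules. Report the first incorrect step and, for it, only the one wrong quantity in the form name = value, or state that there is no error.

no error

step 1: push 0: top = 0 -> same as recorded
step 2: push 5: top = 5 -> consistent with the record
step 3: 0 + 5 = 5 -> consistent with the record
step 4: push -3: top = -3 -> agrees with the record
step 5: push -4: top = -4 -> exactly as logged
step 6: -3 - -4 = 1 -> matches
step 7: push -7: top = -7 -> in agreement
step 8: push 4: top = 4 -> verified
step 9: -7 + 4 = -3 -> verified
step 10: push -7: top = -7 -> exactly as logged
step 11: -3 * -7 = 21 -> consistent with the record
step 12: 1 - 21 = -20 -> exactly as logged
step 13: 5 * -20 = -100 -> no discrepancy
step 14: push 8: top = 8 -> verified
step 15: push 3: top = 3 -> agrees with the record
All steps check out; nothing to correct.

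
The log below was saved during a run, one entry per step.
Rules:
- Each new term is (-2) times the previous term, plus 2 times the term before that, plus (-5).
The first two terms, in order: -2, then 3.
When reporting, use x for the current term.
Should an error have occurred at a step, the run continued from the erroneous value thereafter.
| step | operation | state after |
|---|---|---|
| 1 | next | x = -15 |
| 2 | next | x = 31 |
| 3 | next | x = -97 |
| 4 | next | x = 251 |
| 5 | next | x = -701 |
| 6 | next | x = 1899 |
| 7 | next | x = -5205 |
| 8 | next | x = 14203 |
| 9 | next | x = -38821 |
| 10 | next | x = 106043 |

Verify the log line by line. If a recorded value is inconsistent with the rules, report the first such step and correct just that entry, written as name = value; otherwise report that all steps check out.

step 1: x = -2*(3) + (2)*(-2) + (-5) = -15 -> no discrepancy
step 2: x = -2*(-15) + (2)*(3) + (-5) = 31 -> verified
step 3: x = -2*(31) + (2)*(-15) + (-5) = -97 -> verified
step 4: x = -2*(-97) + (2)*(31) + (-5) = 251 -> same as recorded
step 5: x = -2*(251) + (2)*(-97) + (-5) = -701 -> consistent with the log
step 6: x = -2*(-701) + (2)*(251) + (-5) = 1899 -> verified
step 7: x = -2*(1899) + (2)*(-701) + (-5) = -5205 -> checks out
step 8: x = -2*(-5205) + (2)*(1899) + (-5) = 14203 -> in agreement
step 9: x = -2*(14203) + (2)*(-5205) + (-5) = -38821 -> agrees with the log
step 10: x = -2*(-38821) + (2)*(14203) + (-5) = 106043 -> confirmed correct
All entries verified; no error found.

no error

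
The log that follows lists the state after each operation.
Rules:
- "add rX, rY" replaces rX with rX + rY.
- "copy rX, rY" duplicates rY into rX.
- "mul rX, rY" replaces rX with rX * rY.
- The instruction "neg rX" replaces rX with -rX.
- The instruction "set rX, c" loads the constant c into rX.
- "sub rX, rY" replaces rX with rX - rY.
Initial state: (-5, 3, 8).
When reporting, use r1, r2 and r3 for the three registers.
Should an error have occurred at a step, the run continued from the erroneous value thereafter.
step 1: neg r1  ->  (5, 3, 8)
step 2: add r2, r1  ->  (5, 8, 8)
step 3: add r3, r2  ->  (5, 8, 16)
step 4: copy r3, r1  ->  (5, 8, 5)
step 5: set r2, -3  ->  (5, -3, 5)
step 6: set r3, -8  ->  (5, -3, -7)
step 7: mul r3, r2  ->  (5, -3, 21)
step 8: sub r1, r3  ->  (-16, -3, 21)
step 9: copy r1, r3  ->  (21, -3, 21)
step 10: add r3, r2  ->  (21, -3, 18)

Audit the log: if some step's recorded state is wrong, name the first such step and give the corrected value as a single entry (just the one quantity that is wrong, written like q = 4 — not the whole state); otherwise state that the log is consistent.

step 6, r3 = -8

Step 1: r1 = -(-5) = 5 — matches.
Step 2: r2 = 3 + 5 = 8 — checks out.
Step 3: r3 = 8 + 8 = 16 — exactly as logged.
Step 4: r3 = 5 — in agreement.
Step 5: r2 = -3 — consistent with the log.
Step 6: r3 = -8 — the entry is off here.
That makes step 6 the first incorrect line — r3 = -8 is what it should show.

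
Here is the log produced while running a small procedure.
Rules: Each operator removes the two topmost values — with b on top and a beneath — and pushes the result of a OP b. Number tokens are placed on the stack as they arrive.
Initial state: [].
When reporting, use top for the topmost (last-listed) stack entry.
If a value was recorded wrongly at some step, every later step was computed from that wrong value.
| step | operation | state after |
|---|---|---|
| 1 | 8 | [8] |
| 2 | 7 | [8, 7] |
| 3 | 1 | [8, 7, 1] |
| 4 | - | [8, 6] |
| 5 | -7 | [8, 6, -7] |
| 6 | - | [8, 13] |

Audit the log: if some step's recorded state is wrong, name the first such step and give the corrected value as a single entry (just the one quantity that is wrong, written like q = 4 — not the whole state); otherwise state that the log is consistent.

no error

Step 1: push 8: top = 8 — checks out.
Step 2: push 7: top = 7 — verified.
Step 3: push 1: top = 1 — in agreement.
Step 4: 7 - 1 = 6 — checks out.
Step 5: push -7: top = -7 — in agreement.
Step 6: 6 - -7 = 13 — checks out.
All steps check out; nothing to correct.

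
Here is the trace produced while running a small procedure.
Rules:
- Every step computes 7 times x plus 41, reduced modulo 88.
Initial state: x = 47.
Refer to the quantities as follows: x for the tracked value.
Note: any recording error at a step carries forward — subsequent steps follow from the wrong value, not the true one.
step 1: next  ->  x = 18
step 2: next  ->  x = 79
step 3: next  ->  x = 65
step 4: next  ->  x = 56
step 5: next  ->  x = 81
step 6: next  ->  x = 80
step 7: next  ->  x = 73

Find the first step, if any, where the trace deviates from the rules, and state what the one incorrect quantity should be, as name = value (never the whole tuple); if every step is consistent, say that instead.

step 3, x = 66

Recomputing the run from the initial state:
step 1: x = 18
step 2: x = 79
step 3: x = 66
step 4: x = 63
step 5: x = 42
step 6: x = 71
step 7: x = 10
The first disagreement with the trace is at step 3, where the value should be x = 66.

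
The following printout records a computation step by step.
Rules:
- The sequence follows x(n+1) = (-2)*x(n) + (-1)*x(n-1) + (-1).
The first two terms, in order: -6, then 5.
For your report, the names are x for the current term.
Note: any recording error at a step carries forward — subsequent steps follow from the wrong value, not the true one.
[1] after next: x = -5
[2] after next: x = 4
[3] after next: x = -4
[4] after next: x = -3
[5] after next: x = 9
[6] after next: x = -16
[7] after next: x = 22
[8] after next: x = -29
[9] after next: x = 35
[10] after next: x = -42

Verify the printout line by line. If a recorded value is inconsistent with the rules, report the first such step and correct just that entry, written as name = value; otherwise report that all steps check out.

1. x = -2*(5) + (-1)*(-6) + (-1) = -5 (in agreement)
2. x = -2*(-5) + (-1)*(5) + (-1) = 4 (consistent with the printout)
3. x = -2*(4) + (-1)*(-5) + (-1) = -4 (checks out)
4. x = -2*(-4) + (-1)*(4) + (-1) = 3 (the printout disagrees here)
First incorrect step: 4; the correct value is x = 3.

step 4, x = 3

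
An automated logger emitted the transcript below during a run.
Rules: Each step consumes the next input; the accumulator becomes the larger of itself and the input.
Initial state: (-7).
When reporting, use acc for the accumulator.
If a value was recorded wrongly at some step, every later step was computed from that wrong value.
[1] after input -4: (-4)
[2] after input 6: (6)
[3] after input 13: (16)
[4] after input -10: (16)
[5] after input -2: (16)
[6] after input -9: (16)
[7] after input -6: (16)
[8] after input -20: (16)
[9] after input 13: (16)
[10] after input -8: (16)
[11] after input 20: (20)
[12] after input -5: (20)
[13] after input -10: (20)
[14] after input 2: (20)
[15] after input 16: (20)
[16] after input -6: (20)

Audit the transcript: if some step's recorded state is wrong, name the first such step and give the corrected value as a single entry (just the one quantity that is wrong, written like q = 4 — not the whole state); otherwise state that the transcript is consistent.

step 1: acc = max(-7, -4) = -4 -> agrees with the transcript
step 2: acc = max(-4, 6) = 6 -> consistent with the transcript
step 3: acc = max(6, 13) = 13 -> first mismatch against the transcript
First deviation found at step 3; the corrected entry is acc = 13.

step 3, acc = 13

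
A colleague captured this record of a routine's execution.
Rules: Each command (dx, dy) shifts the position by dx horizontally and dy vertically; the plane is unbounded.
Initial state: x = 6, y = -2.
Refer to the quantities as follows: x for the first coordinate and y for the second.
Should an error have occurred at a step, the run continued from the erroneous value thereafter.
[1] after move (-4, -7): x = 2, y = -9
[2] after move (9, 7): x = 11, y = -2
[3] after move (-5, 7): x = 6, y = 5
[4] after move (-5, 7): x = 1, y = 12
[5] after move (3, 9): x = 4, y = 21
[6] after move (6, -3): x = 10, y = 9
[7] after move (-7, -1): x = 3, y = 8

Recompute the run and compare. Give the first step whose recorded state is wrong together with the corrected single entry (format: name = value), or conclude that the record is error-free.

step 6, y = 18

step 1: x = 6 + (-4) = 2, y = -2 + (-7) = -9 -> agrees with the record
step 2: x = 2 + (9) = 11, y = -9 + (7) = -2 -> verified
step 3: x = 11 + (-5) = 6, y = -2 + (7) = 5 -> checks out
step 4: x = 6 + (-5) = 1, y = 5 + (7) = 12 -> in agreement
step 5: x = 1 + (3) = 4, y = 12 + (9) = 21 -> consistent with the record
step 6: x = 4 + (6) = 10, y = 21 + (-3) = 18 -> this is not what the record shows
First deviation found at step 6; the corrected entry is y = 18.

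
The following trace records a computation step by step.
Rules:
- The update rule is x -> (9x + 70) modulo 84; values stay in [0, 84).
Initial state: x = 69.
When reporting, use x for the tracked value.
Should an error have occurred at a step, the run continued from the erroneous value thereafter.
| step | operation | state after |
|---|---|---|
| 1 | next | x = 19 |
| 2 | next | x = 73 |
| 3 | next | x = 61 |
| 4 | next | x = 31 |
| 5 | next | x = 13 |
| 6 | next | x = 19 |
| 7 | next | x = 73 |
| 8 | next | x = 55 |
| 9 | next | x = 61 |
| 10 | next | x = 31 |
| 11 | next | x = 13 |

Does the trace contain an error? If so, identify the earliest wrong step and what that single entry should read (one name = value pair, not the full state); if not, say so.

step 1: x = (9*69 + 70) mod 84 = 19 -> in agreement
step 2: x = (9*19 + 70) mod 84 = 73 -> matches
step 3: x = (9*73 + 70) mod 84 = 55 -> the recorded entry deviates here
That makes step 3 the first incorrect line — x = 55 is what it should show.

step 3, x = 55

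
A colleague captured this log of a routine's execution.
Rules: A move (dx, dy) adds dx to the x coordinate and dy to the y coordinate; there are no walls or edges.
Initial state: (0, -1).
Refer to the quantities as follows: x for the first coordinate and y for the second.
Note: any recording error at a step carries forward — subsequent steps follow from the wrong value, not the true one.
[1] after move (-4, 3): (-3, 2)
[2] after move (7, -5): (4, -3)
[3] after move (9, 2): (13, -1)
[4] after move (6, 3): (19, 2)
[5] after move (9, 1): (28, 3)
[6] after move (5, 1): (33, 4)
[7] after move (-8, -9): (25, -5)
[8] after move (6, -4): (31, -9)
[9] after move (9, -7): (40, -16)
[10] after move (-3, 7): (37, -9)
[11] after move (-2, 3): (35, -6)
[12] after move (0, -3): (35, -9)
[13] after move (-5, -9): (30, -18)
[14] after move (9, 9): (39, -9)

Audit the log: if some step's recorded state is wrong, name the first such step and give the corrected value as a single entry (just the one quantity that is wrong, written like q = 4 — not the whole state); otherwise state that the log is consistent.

step 1, x = -4

Recomputing the run from the initial state:
step 1: x = -4, y = 2
step 2: x = 3, y = -3
step 3: x = 12, y = -1
step 4: x = 18, y = 2
step 5: x = 27, y = 3
step 6: x = 32, y = 4
step 7: x = 24, y = -5
step 8: x = 30, y = -9
step 9: x = 39, y = -16
step 10: x = 36, y = -9
step 11: x = 34, y = -6
step 12: x = 34, y = -9
step 13: x = 29, y = -18
step 14: x = 38, y = -9
The first disagreement with the log is at step 1, where the value should be x = -4.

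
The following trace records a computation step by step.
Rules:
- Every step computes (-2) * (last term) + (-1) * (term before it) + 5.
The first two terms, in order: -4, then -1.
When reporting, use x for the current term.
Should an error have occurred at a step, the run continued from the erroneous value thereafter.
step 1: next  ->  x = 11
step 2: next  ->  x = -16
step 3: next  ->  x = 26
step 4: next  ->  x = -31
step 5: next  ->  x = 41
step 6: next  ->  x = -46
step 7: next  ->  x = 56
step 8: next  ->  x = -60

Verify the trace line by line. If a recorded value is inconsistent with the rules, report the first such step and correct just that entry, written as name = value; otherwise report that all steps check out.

Recomputing the run from the initial state:
step 1: x = 11
step 2: x = -16
step 3: x = 26
step 4: x = -31
step 5: x = 41
step 6: x = -46
step 7: x = 56
step 8: x = -61
The first disagreement with the trace is at step 8, where the value should be x = -61.

step 8, x = -61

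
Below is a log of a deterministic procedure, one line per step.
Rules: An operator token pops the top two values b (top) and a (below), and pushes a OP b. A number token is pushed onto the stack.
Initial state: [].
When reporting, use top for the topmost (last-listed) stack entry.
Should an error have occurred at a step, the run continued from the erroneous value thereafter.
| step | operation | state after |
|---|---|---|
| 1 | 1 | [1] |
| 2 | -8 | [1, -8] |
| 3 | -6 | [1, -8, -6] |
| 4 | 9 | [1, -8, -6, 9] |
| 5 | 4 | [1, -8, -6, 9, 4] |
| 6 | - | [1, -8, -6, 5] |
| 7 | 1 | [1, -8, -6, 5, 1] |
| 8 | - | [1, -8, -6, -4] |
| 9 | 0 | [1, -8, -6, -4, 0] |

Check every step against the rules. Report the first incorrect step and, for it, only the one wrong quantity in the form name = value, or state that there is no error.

Recomputing the run from the initial state:
step 1: [1]
step 2: [1, -8]
step 3: [1, -8, -6]
step 4: [1, -8, -6, 9]
step 5: [1, -8, -6, 9, 4]
step 6: [1, -8, -6, 5]
step 7: [1, -8, -6, 5, 1]
step 8: [1, -8, -6, 4]
step 9: [1, -8, -6, 4, 0]
The first disagreement with the log is at step 8, where the value should be top = 4.

step 8, top = 4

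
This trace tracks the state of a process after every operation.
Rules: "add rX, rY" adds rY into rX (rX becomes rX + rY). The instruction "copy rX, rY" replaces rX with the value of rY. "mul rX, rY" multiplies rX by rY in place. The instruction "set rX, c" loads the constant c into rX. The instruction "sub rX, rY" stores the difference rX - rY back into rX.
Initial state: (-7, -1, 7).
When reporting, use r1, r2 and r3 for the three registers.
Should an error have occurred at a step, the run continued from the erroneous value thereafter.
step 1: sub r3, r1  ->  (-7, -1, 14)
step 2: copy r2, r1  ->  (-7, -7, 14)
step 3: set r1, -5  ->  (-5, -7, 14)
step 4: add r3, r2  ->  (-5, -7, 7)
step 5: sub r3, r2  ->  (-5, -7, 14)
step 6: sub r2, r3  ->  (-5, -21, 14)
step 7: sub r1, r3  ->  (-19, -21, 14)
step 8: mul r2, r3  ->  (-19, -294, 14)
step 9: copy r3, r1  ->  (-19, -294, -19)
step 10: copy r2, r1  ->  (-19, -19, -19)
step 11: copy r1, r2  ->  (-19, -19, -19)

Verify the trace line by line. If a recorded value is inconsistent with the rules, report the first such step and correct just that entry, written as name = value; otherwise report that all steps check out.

Step 1: r3 = 7 - -7 = 14 — in agreement.
Step 2: r2 = -7 — consistent with the trace.
Step 3: r1 = -5 — consistent with the trace.
Step 4: r3 = 14 + -7 = 7 — same as recorded.
Step 5: r3 = 7 - -7 = 14 — matches.
Step 6: r2 = -7 - 14 = -21 — confirmed correct.
Step 7: r1 = -5 - 14 = -19 — in agreement.
Step 8: r2 = -21 * 14 = -294 — exactly as logged.
Step 9: r3 = -19 — confirmed correct.
Step 10: r2 = -19 — in agreement.
Step 11: r1 = -19 — consistent with the trace.
The whole run recomputes cleanly — no discrepancies.

no error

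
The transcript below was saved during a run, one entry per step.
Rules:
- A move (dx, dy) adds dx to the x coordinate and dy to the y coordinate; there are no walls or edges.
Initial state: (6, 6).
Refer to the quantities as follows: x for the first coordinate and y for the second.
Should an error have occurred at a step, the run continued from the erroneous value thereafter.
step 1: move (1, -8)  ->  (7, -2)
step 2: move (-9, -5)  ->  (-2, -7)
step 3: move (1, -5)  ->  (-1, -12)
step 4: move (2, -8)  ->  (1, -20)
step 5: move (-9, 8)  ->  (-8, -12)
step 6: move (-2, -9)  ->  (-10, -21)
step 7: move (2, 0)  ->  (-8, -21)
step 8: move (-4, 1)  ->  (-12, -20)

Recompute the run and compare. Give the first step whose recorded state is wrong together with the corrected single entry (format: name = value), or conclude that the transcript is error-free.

no error

1. x = 6 + (1) = 7, y = 6 + (-8) = -2 (exactly as logged)
2. x = 7 + (-9) = -2, y = -2 + (-5) = -7 (same as recorded)
3. x = -2 + (1) = -1, y = -7 + (-5) = -12 (same as recorded)
4. x = -1 + (2) = 1, y = -12 + (-8) = -20 (consistent with the transcript)
5. x = 1 + (-9) = -8, y = -20 + (8) = -12 (same as recorded)
6. x = -8 + (-2) = -10, y = -12 + (-9) = -21 (confirmed correct)
7. x = -10 + (2) = -8, y = -21 + (0) = -21 (matches)
8. x = -8 + (-4) = -12, y = -21 + (1) = -20 (verified)
No step deviates from the rules.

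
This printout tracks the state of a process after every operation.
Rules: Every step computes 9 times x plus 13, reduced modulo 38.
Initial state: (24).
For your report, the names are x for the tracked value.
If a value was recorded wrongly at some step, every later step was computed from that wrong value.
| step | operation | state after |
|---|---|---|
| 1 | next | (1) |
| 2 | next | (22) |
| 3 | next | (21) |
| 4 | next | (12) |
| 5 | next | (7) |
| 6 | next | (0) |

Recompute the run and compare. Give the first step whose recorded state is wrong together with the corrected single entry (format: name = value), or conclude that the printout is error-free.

step 1: x = (9*24 + 13) mod 38 = 1 -> in agreement
step 2: x = (9*1 + 13) mod 38 = 22 -> exactly as logged
step 3: x = (9*22 + 13) mod 38 = 21 -> exactly as logged
step 4: x = (9*21 + 13) mod 38 = 12 -> in agreement
step 5: x = (9*12 + 13) mod 38 = 7 -> confirmed correct
step 6: x = (9*7 + 13) mod 38 = 0 -> exactly as logged
The whole run recomputes cleanly — no discrepancies.

no error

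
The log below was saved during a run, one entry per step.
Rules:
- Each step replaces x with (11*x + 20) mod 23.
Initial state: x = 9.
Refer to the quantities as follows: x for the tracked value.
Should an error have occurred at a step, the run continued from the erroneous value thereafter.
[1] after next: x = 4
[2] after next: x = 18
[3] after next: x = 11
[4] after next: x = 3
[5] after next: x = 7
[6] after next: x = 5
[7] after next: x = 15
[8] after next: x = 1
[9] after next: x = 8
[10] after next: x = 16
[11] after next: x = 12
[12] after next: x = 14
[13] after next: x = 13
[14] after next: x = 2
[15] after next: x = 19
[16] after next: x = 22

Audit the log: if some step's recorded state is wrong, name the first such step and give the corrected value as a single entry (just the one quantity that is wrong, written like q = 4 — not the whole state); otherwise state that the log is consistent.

step 7, x = 6

1. x = (11*9 + 20) mod 23 = 4 (consistent with the log)
2. x = (11*4 + 20) mod 23 = 18 (no discrepancy)
3. x = (11*18 + 20) mod 23 = 11 (matches)
4. x = (11*11 + 20) mod 23 = 3 (verified)
5. x = (11*3 + 20) mod 23 = 7 (exactly as logged)
6. x = (11*7 + 20) mod 23 = 5 (verified)
7. x = (11*5 + 20) mod 23 = 6 (a discrepancy with the log)
First deviation found at step 7; the corrected entry is x = 6.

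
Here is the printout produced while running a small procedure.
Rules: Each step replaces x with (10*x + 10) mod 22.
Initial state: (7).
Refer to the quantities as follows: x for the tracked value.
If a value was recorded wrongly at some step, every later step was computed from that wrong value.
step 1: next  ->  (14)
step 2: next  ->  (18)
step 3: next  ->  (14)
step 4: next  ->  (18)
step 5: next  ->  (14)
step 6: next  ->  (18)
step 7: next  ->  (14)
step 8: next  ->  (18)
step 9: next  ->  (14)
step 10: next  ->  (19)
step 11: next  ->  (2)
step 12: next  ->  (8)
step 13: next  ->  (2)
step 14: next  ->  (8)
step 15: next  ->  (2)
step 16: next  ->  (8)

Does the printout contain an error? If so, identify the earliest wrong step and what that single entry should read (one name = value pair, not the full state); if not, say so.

step 10, x = 18

1. x = (10*7 + 10) mod 22 = 14 (in agreement)
2. x = (10*14 + 10) mod 22 = 18 (agrees with the printout)
3. x = (10*18 + 10) mod 22 = 14 (in agreement)
4. x = (10*14 + 10) mod 22 = 18 (consistent with the printout)
5. x = (10*18 + 10) mod 22 = 14 (matches)
6. x = (10*14 + 10) mod 22 = 18 (no discrepancy)
7. x = (10*18 + 10) mod 22 = 14 (confirmed correct)
8. x = (10*14 + 10) mod 22 = 18 (consistent with the printout)
9. x = (10*18 + 10) mod 22 = 14 (checks out)
10. x = (10*14 + 10) mod 22 = 18 (the entry is off here)
First incorrect step: 10; the correct value is x = 18.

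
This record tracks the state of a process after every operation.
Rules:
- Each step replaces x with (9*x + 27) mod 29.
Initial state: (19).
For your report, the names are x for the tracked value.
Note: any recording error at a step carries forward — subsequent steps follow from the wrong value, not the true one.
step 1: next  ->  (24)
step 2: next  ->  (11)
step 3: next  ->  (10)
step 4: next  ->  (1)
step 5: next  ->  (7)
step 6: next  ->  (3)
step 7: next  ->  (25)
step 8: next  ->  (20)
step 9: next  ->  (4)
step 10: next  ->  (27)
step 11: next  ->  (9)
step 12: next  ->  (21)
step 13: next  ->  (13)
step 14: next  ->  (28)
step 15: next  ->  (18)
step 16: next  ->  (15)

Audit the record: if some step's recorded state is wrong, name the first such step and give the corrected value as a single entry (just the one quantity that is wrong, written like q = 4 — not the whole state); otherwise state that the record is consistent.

1. x = (9*19 + 27) mod 29 = 24 (checks out)
2. x = (9*24 + 27) mod 29 = 11 (consistent with the record)
3. x = (9*11 + 27) mod 29 = 10 (in agreement)
4. x = (9*10 + 27) mod 29 = 1 (checks out)
5. x = (9*1 + 27) mod 29 = 7 (in agreement)
6. x = (9*7 + 27) mod 29 = 3 (in agreement)
7. x = (9*3 + 27) mod 29 = 25 (no discrepancy)
8. x = (9*25 + 27) mod 29 = 20 (in agreement)
9. x = (9*20 + 27) mod 29 = 4 (exactly as logged)
10. x = (9*4 + 27) mod 29 = 5 (the recorded entry deviates here)
Step 10 is the first one off; corrected, x = 5.

step 10, x = 5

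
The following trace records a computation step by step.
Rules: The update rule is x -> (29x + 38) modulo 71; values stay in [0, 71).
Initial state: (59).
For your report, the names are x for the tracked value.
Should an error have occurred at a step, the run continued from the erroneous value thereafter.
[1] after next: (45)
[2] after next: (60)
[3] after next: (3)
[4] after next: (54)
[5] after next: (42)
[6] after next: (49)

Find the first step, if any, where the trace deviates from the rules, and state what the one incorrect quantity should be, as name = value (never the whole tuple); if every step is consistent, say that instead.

step 2, x = 65

Recomputing the run from the initial state:
step 1: x = 45
step 2: x = 65
step 3: x = 6
step 4: x = 70
step 5: x = 9
step 6: x = 15
The first disagreement with the trace is at step 2, where the value should be x = 65.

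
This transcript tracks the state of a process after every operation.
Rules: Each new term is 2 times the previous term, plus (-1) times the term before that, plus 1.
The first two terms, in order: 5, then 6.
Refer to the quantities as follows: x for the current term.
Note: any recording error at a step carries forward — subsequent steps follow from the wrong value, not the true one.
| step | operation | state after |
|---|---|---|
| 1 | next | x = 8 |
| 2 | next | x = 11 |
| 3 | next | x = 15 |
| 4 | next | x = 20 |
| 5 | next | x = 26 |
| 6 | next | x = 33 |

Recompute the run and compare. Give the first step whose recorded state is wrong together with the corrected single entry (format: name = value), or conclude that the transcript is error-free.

step 1: x = 2*(6) + (-1)*(5) + (1) = 8 -> consistent with the transcript
step 2: x = 2*(8) + (-1)*(6) + (1) = 11 -> checks out
step 3: x = 2*(11) + (-1)*(8) + (1) = 15 -> consistent with the transcript
step 4: x = 2*(15) + (-1)*(11) + (1) = 20 -> confirmed correct
step 5: x = 2*(20) + (-1)*(15) + (1) = 26 -> no discrepancy
step 6: x = 2*(26) + (-1)*(20) + (1) = 33 -> consistent with the transcript
Each recorded entry agrees with the recomputation.

no error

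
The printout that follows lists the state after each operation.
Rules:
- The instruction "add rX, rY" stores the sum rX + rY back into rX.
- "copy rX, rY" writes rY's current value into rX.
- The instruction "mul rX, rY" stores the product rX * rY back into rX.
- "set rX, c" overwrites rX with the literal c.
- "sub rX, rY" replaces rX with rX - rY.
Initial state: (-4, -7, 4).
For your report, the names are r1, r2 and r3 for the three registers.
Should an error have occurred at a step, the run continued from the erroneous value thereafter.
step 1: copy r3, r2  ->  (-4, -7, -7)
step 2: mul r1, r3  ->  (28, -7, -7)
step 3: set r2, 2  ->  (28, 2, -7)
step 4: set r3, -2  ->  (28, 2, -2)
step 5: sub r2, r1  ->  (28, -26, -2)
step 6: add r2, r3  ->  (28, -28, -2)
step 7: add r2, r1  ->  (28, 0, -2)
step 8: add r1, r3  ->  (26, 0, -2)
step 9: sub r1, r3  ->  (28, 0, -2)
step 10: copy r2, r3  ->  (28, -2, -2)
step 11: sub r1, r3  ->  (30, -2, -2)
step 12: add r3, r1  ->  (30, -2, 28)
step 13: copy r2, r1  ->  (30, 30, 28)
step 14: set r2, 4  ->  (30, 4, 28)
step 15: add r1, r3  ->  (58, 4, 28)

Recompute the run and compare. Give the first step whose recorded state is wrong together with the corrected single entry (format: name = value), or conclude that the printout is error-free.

Step 1: r3 = -7 — in agreement.
Step 2: r1 = -4 * -7 = 28 — no discrepancy.
Step 3: r2 = 2 — consistent with the printout.
Step 4: r3 = -2 — verified.
Step 5: r2 = 2 - 28 = -26 — exactly as logged.
Step 6: r2 = -26 + -2 = -28 — checks out.
Step 7: r2 = -28 + 28 = 0 — confirmed correct.
Step 8: r1 = 28 + -2 = 26 — no discrepancy.
Step 9: r1 = 26 - -2 = 28 — agrees with the printout.
Step 10: r2 = -2 — agrees with the printout.
Step 11: r1 = 28 - -2 = 30 — checks out.
Step 12: r3 = -2 + 30 = 28 — verified.
Step 13: r2 = 30 — checks out.
Step 14: r2 = 4 — agrees with the printout.
Step 15: r1 = 30 + 28 = 58 — confirmed correct.
All entries verified; no error found.

no error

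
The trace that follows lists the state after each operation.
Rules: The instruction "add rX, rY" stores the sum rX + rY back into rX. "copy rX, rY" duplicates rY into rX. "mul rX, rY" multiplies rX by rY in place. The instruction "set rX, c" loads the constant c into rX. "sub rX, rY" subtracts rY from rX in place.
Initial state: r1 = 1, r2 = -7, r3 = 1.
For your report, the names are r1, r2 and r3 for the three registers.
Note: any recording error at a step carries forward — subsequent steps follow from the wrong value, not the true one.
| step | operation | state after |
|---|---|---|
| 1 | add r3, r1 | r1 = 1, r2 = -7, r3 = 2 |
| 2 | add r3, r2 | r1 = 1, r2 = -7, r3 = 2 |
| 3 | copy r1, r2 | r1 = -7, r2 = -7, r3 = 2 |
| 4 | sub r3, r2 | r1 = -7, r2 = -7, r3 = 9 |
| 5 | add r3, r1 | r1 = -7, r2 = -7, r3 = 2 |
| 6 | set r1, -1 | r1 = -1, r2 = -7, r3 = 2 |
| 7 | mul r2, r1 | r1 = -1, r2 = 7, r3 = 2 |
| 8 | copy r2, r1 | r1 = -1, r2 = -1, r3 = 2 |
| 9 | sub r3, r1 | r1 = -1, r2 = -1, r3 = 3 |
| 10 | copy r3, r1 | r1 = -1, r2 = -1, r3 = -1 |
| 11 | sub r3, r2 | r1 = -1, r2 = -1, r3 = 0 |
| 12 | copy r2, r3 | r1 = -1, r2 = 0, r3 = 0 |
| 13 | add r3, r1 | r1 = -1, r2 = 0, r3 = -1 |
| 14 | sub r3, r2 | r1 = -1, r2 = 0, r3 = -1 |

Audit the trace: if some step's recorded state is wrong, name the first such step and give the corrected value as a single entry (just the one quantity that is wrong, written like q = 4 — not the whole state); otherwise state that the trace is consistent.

step 1: r3 = 1 + 1 = 2 -> confirmed correct
step 2: r3 = 2 + -7 = -5 -> the recorded entry deviates here
Conclusion: step 2 carries the first error; the entry should be r3 = -5.

step 2, r3 = -5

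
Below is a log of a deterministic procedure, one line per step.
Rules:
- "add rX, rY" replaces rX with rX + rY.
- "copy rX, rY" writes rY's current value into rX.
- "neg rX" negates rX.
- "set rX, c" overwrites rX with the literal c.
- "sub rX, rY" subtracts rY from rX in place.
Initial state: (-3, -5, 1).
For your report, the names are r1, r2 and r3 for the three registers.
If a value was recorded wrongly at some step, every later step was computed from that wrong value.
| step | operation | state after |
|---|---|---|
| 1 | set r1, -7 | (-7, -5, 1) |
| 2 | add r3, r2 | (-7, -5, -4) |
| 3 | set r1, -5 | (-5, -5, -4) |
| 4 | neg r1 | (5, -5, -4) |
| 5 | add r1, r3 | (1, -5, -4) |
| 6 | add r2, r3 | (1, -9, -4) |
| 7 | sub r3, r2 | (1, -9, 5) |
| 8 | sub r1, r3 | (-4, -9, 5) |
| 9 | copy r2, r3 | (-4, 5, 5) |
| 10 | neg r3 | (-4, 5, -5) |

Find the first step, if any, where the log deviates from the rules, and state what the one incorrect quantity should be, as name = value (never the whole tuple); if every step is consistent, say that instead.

step 1: r1 = -7 -> exactly as logged
step 2: r3 = 1 + -5 = -4 -> exactly as logged
step 3: r1 = -5 -> checks out
step 4: r1 = -(-5) = 5 -> no discrepancy
step 5: r1 = 5 + -4 = 1 -> exactly as logged
step 6: r2 = -5 + -4 = -9 -> matches
step 7: r3 = -4 - -9 = 5 -> in agreement
step 8: r1 = 1 - 5 = -4 -> checks out
step 9: r2 = 5 -> same as recorded
step 10: r3 = -(5) = -5 -> in agreement
The whole run recomputes cleanly — no discrepancies.

no error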